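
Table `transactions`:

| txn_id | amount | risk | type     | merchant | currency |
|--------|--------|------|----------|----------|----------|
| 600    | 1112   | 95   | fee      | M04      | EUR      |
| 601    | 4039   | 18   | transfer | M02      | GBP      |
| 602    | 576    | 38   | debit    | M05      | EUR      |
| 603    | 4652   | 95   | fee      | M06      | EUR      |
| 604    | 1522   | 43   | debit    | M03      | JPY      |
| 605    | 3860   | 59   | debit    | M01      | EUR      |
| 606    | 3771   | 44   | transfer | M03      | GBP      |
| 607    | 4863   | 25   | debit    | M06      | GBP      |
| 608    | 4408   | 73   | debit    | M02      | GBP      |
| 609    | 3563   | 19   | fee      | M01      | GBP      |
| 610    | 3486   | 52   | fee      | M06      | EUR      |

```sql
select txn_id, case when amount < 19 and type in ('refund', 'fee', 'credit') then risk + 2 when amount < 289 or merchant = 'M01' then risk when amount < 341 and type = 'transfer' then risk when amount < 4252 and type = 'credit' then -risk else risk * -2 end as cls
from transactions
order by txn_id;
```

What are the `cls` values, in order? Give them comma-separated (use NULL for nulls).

-190, -36, -76, -190, -86, 59, -88, -50, -146, 19, -104

txn_id=600: ELSE → -190
txn_id=601: ELSE → -36
txn_id=602: ELSE → -76
txn_id=603: ELSE → -190
txn_id=604: ELSE → -86
txn_id=605: amount < 289 or merchant = 'M01' → 59
txn_id=606: ELSE → -88
txn_id=607: ELSE → -50
txn_id=608: ELSE → -146
txn_id=609: amount < 289 or merchant = 'M01' → 19
txn_id=610: ELSE → -104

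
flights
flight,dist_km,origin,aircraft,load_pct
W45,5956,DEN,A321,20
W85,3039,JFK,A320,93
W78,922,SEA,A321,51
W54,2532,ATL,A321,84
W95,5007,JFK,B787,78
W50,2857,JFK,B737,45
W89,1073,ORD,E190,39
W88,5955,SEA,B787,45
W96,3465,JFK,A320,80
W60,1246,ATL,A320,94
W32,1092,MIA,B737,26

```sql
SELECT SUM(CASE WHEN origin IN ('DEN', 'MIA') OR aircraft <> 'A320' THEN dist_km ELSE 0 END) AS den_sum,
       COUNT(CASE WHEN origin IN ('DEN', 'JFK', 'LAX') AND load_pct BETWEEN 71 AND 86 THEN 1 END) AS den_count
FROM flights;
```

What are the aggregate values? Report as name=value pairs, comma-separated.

[den_sum: origin IN ('DEN', 'MIA') OR aircraft <> 'A320']
flight=W45: ✓ → 5956
flight=W85: ✗
flight=W78: ✓ → 922
flight=W54: ✓ → 2532
flight=W95: ✓ → 5007
flight=W50: ✓ → 2857
flight=W89: ✓ → 1073
flight=W88: ✓ → 5955
flight=W96: ✗
flight=W60: ✗
flight=W32: ✓ → 1092
den_sum = 5956 + 922 + 2532 + 5007 + 2857 + 1073 + 5955 + 1092 = 25394
—
[den_count: origin IN ('DEN', 'JFK', 'LAX') AND load_pct BETWEEN 71 AND 86]
flight=W45: ✗
flight=W85: ✗
flight=W78: ✗
flight=W54: ✗
flight=W95: ✓ → 1
flight=W50: ✗
flight=W89: ✗
flight=W88: ✗
flight=W96: ✓ → 1
flight=W60: ✗
flight=W32: ✗
den_count = COUNT(1, 1) = 2

den_sum=25394, den_count=2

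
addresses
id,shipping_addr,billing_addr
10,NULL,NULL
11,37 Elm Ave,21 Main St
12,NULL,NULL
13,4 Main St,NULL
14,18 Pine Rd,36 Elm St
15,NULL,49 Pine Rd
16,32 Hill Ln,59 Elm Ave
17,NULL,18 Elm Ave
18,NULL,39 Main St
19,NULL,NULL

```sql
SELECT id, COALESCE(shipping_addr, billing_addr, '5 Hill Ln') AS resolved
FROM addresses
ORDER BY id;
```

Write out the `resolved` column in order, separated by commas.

5 Hill Ln, 37 Elm Ave, 5 Hill Ln, 4 Main St, 18 Pine Rd, 49 Pine Rd, 32 Hill Ln, 18 Elm Ave, 39 Main St, 5 Hill Ln

id=10: shipping_addr=NULL, billing_addr=NULL, → literal 5 Hill Ln → 5 Hill Ln
id=11: shipping_addr=37 Elm Ave → 37 Elm Ave
id=12: shipping_addr=NULL, billing_addr=NULL, → literal 5 Hill Ln → 5 Hill Ln
id=13: shipping_addr=4 Main St → 4 Main St
id=14: shipping_addr=18 Pine Rd → 18 Pine Rd
id=15: shipping_addr=NULL, billing_addr=49 Pine Rd → 49 Pine Rd
id=16: shipping_addr=32 Hill Ln → 32 Hill Ln
id=17: shipping_addr=NULL, billing_addr=18 Elm Ave → 18 Elm Ave
id=18: shipping_addr=NULL, billing_addr=39 Main St → 39 Main St
id=19: shipping_addr=NULL, billing_addr=NULL, → literal 5 Hill Ln → 5 Hill Ln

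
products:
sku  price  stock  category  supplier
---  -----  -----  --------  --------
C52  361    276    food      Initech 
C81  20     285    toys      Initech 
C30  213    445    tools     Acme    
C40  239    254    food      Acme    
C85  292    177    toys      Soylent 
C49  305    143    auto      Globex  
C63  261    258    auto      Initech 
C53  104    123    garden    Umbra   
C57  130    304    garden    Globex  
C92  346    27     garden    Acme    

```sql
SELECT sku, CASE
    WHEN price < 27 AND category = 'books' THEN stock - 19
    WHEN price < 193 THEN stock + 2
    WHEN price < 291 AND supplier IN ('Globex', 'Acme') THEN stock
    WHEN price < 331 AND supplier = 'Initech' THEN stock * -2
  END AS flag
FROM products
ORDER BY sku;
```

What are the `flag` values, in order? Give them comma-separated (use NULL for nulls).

445, 254, NULL, NULL, 125, 306, -516, 287, NULL, NULL

sku=C30: price < 291 AND supplier IN ('Globex', 'Acme') → 445
sku=C40: price < 291 AND supplier IN ('Globex', 'Acme') → 254
sku=C49: (no match → NULL) → NULL
sku=C52: (no match → NULL) → NULL
sku=C53: price < 193 → 125
sku=C57: price < 193 → 306
sku=C63: price < 331 AND supplier = 'Initech' → -516
sku=C81: price < 193 → 287
sku=C85: (no match → NULL) → NULL
sku=C92: (no match → NULL) → NULL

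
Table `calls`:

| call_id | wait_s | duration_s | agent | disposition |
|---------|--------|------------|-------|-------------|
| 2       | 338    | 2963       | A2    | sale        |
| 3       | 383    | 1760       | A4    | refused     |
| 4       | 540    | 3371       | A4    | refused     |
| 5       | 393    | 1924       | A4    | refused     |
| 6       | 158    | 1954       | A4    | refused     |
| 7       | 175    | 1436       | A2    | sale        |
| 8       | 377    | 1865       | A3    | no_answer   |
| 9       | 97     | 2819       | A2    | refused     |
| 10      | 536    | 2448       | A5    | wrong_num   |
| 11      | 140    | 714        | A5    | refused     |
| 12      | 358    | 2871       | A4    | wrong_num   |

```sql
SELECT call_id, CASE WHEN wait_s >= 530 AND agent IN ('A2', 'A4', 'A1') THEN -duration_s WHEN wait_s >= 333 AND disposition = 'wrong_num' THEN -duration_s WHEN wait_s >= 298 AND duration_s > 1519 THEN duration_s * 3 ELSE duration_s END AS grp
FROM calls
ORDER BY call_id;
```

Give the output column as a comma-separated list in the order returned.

call_id=2: wait_s >= 298 AND duration_s > 1519 → 8889
call_id=3: wait_s >= 298 AND duration_s > 1519 → 5280
call_id=4: wait_s >= 530 AND agent IN ('A2', 'A4', 'A1') → -3371
call_id=5: wait_s >= 298 AND duration_s > 1519 → 5772
call_id=6: ELSE → 1954
call_id=7: ELSE → 1436
call_id=8: wait_s >= 298 AND duration_s > 1519 → 5595
call_id=9: ELSE → 2819
call_id=10: wait_s >= 333 AND disposition = 'wrong_num' → -2448
call_id=11: ELSE → 714
call_id=12: wait_s >= 333 AND disposition = 'wrong_num' → -2871

8889, 5280, -3371, 5772, 1954, 1436, 5595, 2819, -2448, 714, -2871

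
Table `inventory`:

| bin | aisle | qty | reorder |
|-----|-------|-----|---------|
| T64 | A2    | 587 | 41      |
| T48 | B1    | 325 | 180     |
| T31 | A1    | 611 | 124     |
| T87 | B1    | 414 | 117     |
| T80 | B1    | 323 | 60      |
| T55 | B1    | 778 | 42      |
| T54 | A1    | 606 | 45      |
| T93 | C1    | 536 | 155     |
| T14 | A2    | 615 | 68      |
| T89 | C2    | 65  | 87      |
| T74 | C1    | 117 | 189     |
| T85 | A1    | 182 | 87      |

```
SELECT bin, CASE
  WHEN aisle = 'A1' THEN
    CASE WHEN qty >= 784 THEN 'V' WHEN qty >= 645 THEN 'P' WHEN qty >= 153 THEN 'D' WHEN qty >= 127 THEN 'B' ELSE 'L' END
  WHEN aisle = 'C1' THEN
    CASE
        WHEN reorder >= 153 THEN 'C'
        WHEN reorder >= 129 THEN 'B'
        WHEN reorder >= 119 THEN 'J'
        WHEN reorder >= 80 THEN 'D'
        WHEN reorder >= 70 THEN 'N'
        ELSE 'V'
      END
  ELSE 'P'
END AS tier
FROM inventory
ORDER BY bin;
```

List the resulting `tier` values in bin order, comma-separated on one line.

bin=T14: aisle='A2' → outer ELSE → P
bin=T31: aisle='A1' → inner[qty >= 153] → D
bin=T48: aisle='B1' → outer ELSE → P
bin=T54: aisle='A1' → inner[qty >= 153] → D
bin=T55: aisle='B1' → outer ELSE → P
bin=T64: aisle='A2' → outer ELSE → P
bin=T74: aisle='C1' → inner[reorder >= 153] → C
bin=T80: aisle='B1' → outer ELSE → P
bin=T85: aisle='A1' → inner[qty >= 153] → D
bin=T87: aisle='B1' → outer ELSE → P
bin=T89: aisle='C2' → outer ELSE → P
bin=T93: aisle='C1' → inner[reorder >= 153] → C

P, D, P, D, P, P, C, P, D, P, P, C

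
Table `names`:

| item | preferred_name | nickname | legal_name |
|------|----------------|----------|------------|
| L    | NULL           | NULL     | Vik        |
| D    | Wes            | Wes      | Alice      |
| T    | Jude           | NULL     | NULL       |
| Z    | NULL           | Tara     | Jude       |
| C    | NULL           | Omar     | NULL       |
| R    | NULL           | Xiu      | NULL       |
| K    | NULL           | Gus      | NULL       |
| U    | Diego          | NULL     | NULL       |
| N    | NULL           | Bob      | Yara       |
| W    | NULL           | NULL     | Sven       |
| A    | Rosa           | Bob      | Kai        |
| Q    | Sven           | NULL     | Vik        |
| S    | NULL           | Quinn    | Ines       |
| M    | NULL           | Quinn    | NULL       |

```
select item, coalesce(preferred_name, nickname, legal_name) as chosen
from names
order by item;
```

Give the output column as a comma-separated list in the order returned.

item=A: preferred_name=Rosa → Rosa
item=C: preferred_name=NULL, nickname=Omar → Omar
item=D: preferred_name=Wes → Wes
item=K: preferred_name=NULL, nickname=Gus → Gus
item=L: preferred_name=NULL, nickname=NULL, legal_name=Vik → Vik
item=M: preferred_name=NULL, nickname=Quinn → Quinn
item=N: preferred_name=NULL, nickname=Bob → Bob
item=Q: preferred_name=Sven → Sven
item=R: preferred_name=NULL, nickname=Xiu → Xiu
item=S: preferred_name=NULL, nickname=Quinn → Quinn
item=T: preferred_name=Jude → Jude
item=U: preferred_name=Diego → Diego
item=W: preferred_name=NULL, nickname=NULL, legal_name=Sven → Sven
item=Z: preferred_name=NULL, nickname=Tara → Tara

Rosa, Omar, Wes, Gus, Vik, Quinn, Bob, Sven, Xiu, Quinn, Jude, Diego, Sven, Tara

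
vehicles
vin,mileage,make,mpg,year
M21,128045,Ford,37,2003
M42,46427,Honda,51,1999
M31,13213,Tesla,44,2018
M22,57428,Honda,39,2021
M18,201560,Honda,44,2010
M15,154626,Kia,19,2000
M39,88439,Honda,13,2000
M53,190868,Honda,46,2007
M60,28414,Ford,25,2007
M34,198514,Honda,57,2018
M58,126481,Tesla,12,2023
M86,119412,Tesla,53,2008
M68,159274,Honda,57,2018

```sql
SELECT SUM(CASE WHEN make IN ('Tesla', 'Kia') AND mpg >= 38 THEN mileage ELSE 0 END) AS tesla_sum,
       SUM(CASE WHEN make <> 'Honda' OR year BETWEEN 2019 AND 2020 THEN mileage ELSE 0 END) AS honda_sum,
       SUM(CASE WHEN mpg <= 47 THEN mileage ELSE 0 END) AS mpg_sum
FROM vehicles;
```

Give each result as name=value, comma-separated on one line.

[tesla_sum: make IN ('Tesla', 'Kia') AND mpg >= 38]
vin=M21: ✗
vin=M42: ✗
vin=M31: ✓ → 13213
vin=M22: ✗
vin=M18: ✗
vin=M15: ✗
vin=M39: ✗
vin=M53: ✗
vin=M60: ✗
vin=M34: ✗
vin=M58: ✗
vin=M86: ✓ → 119412
vin=M68: ✗
tesla_sum = 13213 + 119412 = 132625
—
[honda_sum: make <> 'Honda' OR year BETWEEN 2019 AND 2020]
vin=M21: ✓ → 128045
vin=M42: ✗
vin=M31: ✓ → 13213
vin=M22: ✗
vin=M18: ✗
vin=M15: ✓ → 154626
vin=M39: ✗
vin=M53: ✗
vin=M60: ✓ → 28414
vin=M34: ✗
vin=M58: ✓ → 126481
vin=M86: ✓ → 119412
vin=M68: ✗
honda_sum = 128045 + 13213 + 154626 + 28414 + 126481 + 119412 = 570191
—
[mpg_sum: mpg <= 47]
vin=M21: ✓ → 128045
vin=M42: ✗
vin=M31: ✓ → 13213
vin=M22: ✓ → 57428
vin=M18: ✓ → 201560
vin=M15: ✓ → 154626
vin=M39: ✓ → 88439
vin=M53: ✓ → 190868
vin=M60: ✓ → 28414
vin=M34: ✗
vin=M58: ✓ → 126481
vin=M86: ✗
vin=M68: ✗
mpg_sum = 128045 + 13213 + 57428 + 201560 + 154626 + 88439 + 190868 + 28414 + 126481 = 989074

tesla_sum=132625, honda_sum=570191, mpg_sum=989074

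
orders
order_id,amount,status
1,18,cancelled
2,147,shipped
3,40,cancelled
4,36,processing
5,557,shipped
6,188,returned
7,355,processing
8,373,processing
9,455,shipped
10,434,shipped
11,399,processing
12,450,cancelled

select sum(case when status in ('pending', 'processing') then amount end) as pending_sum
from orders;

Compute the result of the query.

order_id=1: ✗
order_id=2: ✗
order_id=3: ✗
order_id=4: ✓ → 36
order_id=5: ✗
order_id=6: ✗
order_id=7: ✓ → 355
order_id=8: ✓ → 373
order_id=9: ✗
order_id=10: ✗
order_id=11: ✓ → 399
order_id=12: ✗
pending_sum = 36 + 355 + 373 + 399 = 1163

1163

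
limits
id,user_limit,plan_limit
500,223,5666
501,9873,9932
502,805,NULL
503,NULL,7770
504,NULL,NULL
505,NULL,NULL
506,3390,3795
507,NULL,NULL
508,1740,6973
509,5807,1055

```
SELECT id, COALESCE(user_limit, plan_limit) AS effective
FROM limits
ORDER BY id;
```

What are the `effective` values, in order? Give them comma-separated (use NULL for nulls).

223, 9873, 805, 7770, NULL, NULL, 3390, NULL, 1740, 5807

id=500: user_limit=223 → 223
id=501: user_limit=9873 → 9873
id=502: user_limit=805 → 805
id=503: user_limit=NULL, plan_limit=7770 → 7770
id=504: user_limit=NULL, plan_limit=NULL (all NULL) → NULL
id=505: user_limit=NULL, plan_limit=NULL (all NULL) → NULL
id=506: user_limit=3390 → 3390
id=507: user_limit=NULL, plan_limit=NULL (all NULL) → NULL
id=508: user_limit=1740 → 1740
id=509: user_limit=5807 → 5807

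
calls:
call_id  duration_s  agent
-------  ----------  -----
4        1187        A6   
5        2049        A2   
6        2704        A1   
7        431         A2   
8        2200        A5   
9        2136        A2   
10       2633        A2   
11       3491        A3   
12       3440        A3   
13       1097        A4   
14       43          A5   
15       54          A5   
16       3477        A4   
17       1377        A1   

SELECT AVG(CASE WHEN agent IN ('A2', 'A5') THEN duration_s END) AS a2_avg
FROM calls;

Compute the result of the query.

call_id=4: ✗
call_id=5: ✓ → 2049
call_id=6: ✗
call_id=7: ✓ → 431
call_id=8: ✓ → 2200
call_id=9: ✓ → 2136
call_id=10: ✓ → 2633
call_id=11: ✗
call_id=12: ✗
call_id=13: ✗
call_id=14: ✓ → 43
call_id=15: ✓ → 54
call_id=16: ✗
call_id=17: ✗
a2_avg = (2049 + 431 + 2200 + 2136 + 2633 + 43 + 54) / 7 = 1363.7142857143

1363.7142857143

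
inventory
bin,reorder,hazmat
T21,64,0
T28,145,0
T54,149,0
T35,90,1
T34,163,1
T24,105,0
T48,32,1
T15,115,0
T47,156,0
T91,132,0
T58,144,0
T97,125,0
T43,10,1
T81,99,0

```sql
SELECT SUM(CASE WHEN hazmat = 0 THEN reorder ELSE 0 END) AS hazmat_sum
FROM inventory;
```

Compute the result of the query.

1234

bin=T21: ✓ → 64
bin=T28: ✓ → 145
bin=T54: ✓ → 149
bin=T35: ✗
bin=T34: ✗
bin=T24: ✓ → 105
bin=T48: ✗
bin=T15: ✓ → 115
bin=T47: ✓ → 156
bin=T91: ✓ → 132
bin=T58: ✓ → 144
bin=T97: ✓ → 125
bin=T43: ✗
bin=T81: ✓ → 99
hazmat_sum = 64 + 145 + 149 + 105 + 115 + 156 + 132 + 144 + 125 + 99 = 1234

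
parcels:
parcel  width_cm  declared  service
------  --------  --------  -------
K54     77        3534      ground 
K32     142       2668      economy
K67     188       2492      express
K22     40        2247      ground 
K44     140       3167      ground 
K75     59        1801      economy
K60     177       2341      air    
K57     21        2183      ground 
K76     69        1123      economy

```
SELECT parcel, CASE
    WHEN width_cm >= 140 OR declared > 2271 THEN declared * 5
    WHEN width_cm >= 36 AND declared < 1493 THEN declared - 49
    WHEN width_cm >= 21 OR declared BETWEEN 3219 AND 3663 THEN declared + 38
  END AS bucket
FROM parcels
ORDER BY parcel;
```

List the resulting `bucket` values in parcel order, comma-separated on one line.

2285, 13340, 15835, 17670, 2221, 11705, 12460, 1839, 1074

parcel=K22: width_cm >= 21 OR declared BETWEEN 3219 AND 3663 → 2285
parcel=K32: width_cm >= 140 OR declared > 2271 → 13340
parcel=K44: width_cm >= 140 OR declared > 2271 → 15835
parcel=K54: width_cm >= 140 OR declared > 2271 → 17670
parcel=K57: width_cm >= 21 OR declared BETWEEN 3219 AND 3663 → 2221
parcel=K60: width_cm >= 140 OR declared > 2271 → 11705
parcel=K67: width_cm >= 140 OR declared > 2271 → 12460
parcel=K75: width_cm >= 21 OR declared BETWEEN 3219 AND 3663 → 1839
parcel=K76: width_cm >= 36 AND declared < 1493 → 1074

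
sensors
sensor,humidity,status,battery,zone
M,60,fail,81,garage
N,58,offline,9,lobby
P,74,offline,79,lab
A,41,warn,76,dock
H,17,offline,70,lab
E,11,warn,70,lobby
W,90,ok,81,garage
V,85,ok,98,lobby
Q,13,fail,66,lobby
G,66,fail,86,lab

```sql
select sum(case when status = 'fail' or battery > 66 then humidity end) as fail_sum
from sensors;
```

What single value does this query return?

sensor=M: ✓ → 60
sensor=N: ✗
sensor=P: ✓ → 74
sensor=A: ✓ → 41
sensor=H: ✓ → 17
sensor=E: ✓ → 11
sensor=W: ✓ → 90
sensor=V: ✓ → 85
sensor=Q: ✓ → 13
sensor=G: ✓ → 66
fail_sum = 60 + 74 + 41 + 17 + 11 + 90 + 85 + 13 + 66 = 457

457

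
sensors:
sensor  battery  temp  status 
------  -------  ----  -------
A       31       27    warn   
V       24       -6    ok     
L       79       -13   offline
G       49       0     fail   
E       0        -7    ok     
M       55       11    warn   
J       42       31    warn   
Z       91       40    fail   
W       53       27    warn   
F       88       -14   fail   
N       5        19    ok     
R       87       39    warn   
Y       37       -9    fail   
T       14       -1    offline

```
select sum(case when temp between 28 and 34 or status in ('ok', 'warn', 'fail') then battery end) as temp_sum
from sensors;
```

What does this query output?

562

sensor=A: ✓ → 31
sensor=V: ✓ → 24
sensor=L: ✗
sensor=G: ✓ → 49
sensor=E: ✓ → 0
sensor=M: ✓ → 55
sensor=J: ✓ → 42
sensor=Z: ✓ → 91
sensor=W: ✓ → 53
sensor=F: ✓ → 88
sensor=N: ✓ → 5
sensor=R: ✓ → 87
sensor=Y: ✓ → 37
sensor=T: ✗
temp_sum = 31 + 24 + 49 + 55 + 42 + 91 + 53 + 88 + 5 + 87 + 37 = 562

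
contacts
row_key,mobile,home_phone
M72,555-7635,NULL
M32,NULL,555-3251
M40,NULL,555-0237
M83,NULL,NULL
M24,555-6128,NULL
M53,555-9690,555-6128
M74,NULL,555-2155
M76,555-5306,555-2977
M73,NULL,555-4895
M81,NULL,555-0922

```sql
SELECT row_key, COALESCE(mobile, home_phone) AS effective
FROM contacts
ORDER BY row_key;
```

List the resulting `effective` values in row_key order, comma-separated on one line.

555-6128, 555-3251, 555-0237, 555-9690, 555-7635, 555-4895, 555-2155, 555-5306, 555-0922, NULL

row_key=M24: mobile=555-6128 → 555-6128
row_key=M32: mobile=NULL, home_phone=555-3251 → 555-3251
row_key=M40: mobile=NULL, home_phone=555-0237 → 555-0237
row_key=M53: mobile=555-9690 → 555-9690
row_key=M72: mobile=555-7635 → 555-7635
row_key=M73: mobile=NULL, home_phone=555-4895 → 555-4895
row_key=M74: mobile=NULL, home_phone=555-2155 → 555-2155
row_key=M76: mobile=555-5306 → 555-5306
row_key=M81: mobile=NULL, home_phone=555-0922 → 555-0922
row_key=M83: mobile=NULL, home_phone=NULL (all NULL) → NULL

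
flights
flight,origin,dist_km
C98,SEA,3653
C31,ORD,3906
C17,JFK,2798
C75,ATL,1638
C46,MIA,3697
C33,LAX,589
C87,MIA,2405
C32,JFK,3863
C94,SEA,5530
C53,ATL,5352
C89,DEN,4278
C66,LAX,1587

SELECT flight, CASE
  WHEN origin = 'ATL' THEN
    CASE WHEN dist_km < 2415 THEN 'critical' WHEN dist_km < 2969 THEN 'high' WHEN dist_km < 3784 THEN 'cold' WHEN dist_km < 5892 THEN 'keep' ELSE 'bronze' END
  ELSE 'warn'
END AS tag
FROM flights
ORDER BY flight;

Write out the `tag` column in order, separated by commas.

flight=C17: origin='JFK' → outer ELSE → warn
flight=C31: origin='ORD' → outer ELSE → warn
flight=C32: origin='JFK' → outer ELSE → warn
flight=C33: origin='LAX' → outer ELSE → warn
flight=C46: origin='MIA' → outer ELSE → warn
flight=C53: origin='ATL' → inner[dist_km < 5892] → keep
flight=C66: origin='LAX' → outer ELSE → warn
flight=C75: origin='ATL' → inner[dist_km < 2415] → critical
flight=C87: origin='MIA' → outer ELSE → warn
flight=C89: origin='DEN' → outer ELSE → warn
flight=C94: origin='SEA' → outer ELSE → warn
flight=C98: origin='SEA' → outer ELSE → warn

warn, warn, warn, warn, warn, keep, warn, critical, warn, warn, warn, warn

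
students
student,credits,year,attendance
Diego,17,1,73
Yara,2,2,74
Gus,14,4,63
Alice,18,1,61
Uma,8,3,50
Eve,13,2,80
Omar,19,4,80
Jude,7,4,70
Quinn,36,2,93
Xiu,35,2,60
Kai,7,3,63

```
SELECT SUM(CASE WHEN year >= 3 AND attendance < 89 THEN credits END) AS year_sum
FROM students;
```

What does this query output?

student=Diego: ✗
student=Yara: ✗
student=Gus: ✓ → 14
student=Alice: ✗
student=Uma: ✓ → 8
student=Eve: ✗
student=Omar: ✓ → 19
student=Jude: ✓ → 7
student=Quinn: ✗
student=Xiu: ✗
student=Kai: ✓ → 7
year_sum = 14 + 8 + 19 + 7 + 7 = 55

55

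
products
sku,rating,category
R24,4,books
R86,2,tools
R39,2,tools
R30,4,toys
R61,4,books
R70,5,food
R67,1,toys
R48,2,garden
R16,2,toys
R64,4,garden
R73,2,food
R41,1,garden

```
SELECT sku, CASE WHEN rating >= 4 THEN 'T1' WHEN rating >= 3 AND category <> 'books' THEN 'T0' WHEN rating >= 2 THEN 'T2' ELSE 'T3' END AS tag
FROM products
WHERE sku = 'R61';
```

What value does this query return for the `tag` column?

sku = R61: rating=4, category=books.
rating >= 4 → true → T1

T1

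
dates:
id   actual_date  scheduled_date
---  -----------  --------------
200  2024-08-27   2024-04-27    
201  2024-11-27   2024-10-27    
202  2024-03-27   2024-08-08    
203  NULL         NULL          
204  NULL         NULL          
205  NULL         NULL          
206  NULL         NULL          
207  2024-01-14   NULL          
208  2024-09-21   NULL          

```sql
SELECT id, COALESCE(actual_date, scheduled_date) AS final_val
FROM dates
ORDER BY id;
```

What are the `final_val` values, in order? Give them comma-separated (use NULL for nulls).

2024-08-27, 2024-11-27, 2024-03-27, NULL, NULL, NULL, NULL, 2024-01-14, 2024-09-21

id=200: actual_date=2024-08-27 → 2024-08-27
id=201: actual_date=2024-11-27 → 2024-11-27
id=202: actual_date=2024-03-27 → 2024-03-27
id=203: actual_date=NULL, scheduled_date=NULL (all NULL) → NULL
id=204: actual_date=NULL, scheduled_date=NULL (all NULL) → NULL
id=205: actual_date=NULL, scheduled_date=NULL (all NULL) → NULL
id=206: actual_date=NULL, scheduled_date=NULL (all NULL) → NULL
id=207: actual_date=2024-01-14 → 2024-01-14
id=208: actual_date=2024-09-21 → 2024-09-21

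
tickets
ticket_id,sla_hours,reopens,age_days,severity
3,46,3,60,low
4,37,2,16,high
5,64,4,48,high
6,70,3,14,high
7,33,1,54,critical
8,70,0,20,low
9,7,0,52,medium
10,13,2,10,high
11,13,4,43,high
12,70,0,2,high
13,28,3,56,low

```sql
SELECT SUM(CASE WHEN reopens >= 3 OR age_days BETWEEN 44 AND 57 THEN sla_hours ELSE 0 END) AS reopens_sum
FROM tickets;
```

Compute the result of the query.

ticket_id=3: ✓ → 46
ticket_id=4: ✗
ticket_id=5: ✓ → 64
ticket_id=6: ✓ → 70
ticket_id=7: ✓ → 33
ticket_id=8: ✗
ticket_id=9: ✓ → 7
ticket_id=10: ✗
ticket_id=11: ✓ → 13
ticket_id=12: ✗
ticket_id=13: ✓ → 28
reopens_sum = 46 + 64 + 70 + 33 + 7 + 13 + 28 = 261

261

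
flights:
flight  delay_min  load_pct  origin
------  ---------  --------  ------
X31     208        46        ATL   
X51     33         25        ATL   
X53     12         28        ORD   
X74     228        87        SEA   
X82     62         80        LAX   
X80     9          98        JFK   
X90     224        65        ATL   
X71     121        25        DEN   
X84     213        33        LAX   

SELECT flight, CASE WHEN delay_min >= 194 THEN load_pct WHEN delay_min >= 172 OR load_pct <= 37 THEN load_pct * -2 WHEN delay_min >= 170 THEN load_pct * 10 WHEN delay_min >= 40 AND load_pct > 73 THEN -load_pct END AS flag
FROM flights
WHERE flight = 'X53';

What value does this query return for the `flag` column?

-56

flight = X53: delay_min=12, load_pct=28, origin=ORD.
delay_min >= 194 → false
delay_min >= 172 OR load_pct <= 37 → true → -56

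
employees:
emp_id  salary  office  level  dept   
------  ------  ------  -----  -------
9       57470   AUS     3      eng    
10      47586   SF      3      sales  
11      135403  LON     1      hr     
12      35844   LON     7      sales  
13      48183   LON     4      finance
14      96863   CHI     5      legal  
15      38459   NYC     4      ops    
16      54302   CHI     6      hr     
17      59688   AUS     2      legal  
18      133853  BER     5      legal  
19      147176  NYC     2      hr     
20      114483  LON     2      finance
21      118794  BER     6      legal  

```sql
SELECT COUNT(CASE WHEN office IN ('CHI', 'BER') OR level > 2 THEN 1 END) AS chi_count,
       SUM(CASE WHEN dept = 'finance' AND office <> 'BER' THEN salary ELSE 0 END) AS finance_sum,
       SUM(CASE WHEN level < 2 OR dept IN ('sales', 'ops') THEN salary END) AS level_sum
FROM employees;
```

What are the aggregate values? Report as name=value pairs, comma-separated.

[chi_count: office IN ('CHI', 'BER') OR level > 2]
emp_id=9: ✓ → 1
emp_id=10: ✓ → 1
emp_id=11: ✗
emp_id=12: ✓ → 1
emp_id=13: ✓ → 1
emp_id=14: ✓ → 1
emp_id=15: ✓ → 1
emp_id=16: ✓ → 1
emp_id=17: ✗
emp_id=18: ✓ → 1
emp_id=19: ✗
emp_id=20: ✗
emp_id=21: ✓ → 1
chi_count = COUNT(1, 1, 1, 1, 1, 1, 1, 1, 1) = 9
—
[finance_sum: dept = 'finance' AND office <> 'BER']
emp_id=9: ✗
emp_id=10: ✗
emp_id=11: ✗
emp_id=12: ✗
emp_id=13: ✓ → 48183
emp_id=14: ✗
emp_id=15: ✗
emp_id=16: ✗
emp_id=17: ✗
emp_id=18: ✗
emp_id=19: ✗
emp_id=20: ✓ → 114483
emp_id=21: ✗
finance_sum = 48183 + 114483 = 162666
—
[level_sum: level < 2 OR dept IN ('sales', 'ops')]
emp_id=9: ✗
emp_id=10: ✓ → 47586
emp_id=11: ✓ → 135403
emp_id=12: ✓ → 35844
emp_id=13: ✗
emp_id=14: ✗
emp_id=15: ✓ → 38459
emp_id=16: ✗
emp_id=17: ✗
emp_id=18: ✗
emp_id=19: ✗
emp_id=20: ✗
emp_id=21: ✗
level_sum = 47586 + 135403 + 35844 + 38459 = 257292

chi_count=9, finance_sum=162666, level_sum=257292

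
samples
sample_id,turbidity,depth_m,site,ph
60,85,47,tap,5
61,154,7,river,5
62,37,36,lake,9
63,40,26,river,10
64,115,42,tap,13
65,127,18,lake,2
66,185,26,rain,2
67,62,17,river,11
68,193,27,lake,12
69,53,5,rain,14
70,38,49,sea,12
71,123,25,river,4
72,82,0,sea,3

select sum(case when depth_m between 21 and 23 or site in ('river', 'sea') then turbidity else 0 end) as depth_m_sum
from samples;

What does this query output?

sample_id=60: ✗
sample_id=61: ✓ → 154
sample_id=62: ✗
sample_id=63: ✓ → 40
sample_id=64: ✗
sample_id=65: ✗
sample_id=66: ✗
sample_id=67: ✓ → 62
sample_id=68: ✗
sample_id=69: ✗
sample_id=70: ✓ → 38
sample_id=71: ✓ → 123
sample_id=72: ✓ → 82
depth_m_sum = 154 + 40 + 62 + 38 + 123 + 82 = 499

499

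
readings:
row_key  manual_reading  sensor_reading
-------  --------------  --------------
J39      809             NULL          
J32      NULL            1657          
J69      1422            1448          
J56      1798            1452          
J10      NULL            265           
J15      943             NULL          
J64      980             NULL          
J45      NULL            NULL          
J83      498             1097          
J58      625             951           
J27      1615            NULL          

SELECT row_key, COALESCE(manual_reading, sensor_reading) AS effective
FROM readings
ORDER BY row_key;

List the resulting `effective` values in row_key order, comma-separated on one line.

row_key=J10: manual_reading=NULL, sensor_reading=265 → 265
row_key=J15: manual_reading=943 → 943
row_key=J27: manual_reading=1615 → 1615
row_key=J32: manual_reading=NULL, sensor_reading=1657 → 1657
row_key=J39: manual_reading=809 → 809
row_key=J45: manual_reading=NULL, sensor_reading=NULL (all NULL) → NULL
row_key=J56: manual_reading=1798 → 1798
row_key=J58: manual_reading=625 → 625
row_key=J64: manual_reading=980 → 980
row_key=J69: manual_reading=1422 → 1422
row_key=J83: manual_reading=498 → 498

265, 943, 1615, 1657, 809, NULL, 1798, 625, 980, 1422, 498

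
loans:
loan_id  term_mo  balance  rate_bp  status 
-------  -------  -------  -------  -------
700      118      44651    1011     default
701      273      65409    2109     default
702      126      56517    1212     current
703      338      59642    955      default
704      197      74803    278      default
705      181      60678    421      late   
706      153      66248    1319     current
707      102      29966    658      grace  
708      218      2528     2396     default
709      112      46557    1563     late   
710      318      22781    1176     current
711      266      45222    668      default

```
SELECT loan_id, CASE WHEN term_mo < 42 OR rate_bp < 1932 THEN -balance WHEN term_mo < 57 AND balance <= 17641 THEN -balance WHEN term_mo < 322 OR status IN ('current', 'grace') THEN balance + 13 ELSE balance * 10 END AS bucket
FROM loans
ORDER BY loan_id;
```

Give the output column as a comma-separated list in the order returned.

-44651, 65422, -56517, -59642, -74803, -60678, -66248, -29966, 2541, -46557, -22781, -45222

loan_id=700: term_mo < 42 OR rate_bp < 1932 → -44651
loan_id=701: term_mo < 322 OR status IN ('current', 'grace') → 65422
loan_id=702: term_mo < 42 OR rate_bp < 1932 → -56517
loan_id=703: term_mo < 42 OR rate_bp < 1932 → -59642
loan_id=704: term_mo < 42 OR rate_bp < 1932 → -74803
loan_id=705: term_mo < 42 OR rate_bp < 1932 → -60678
loan_id=706: term_mo < 42 OR rate_bp < 1932 → -66248
loan_id=707: term_mo < 42 OR rate_bp < 1932 → -29966
loan_id=708: term_mo < 322 OR status IN ('current', 'grace') → 2541
loan_id=709: term_mo < 42 OR rate_bp < 1932 → -46557
loan_id=710: term_mo < 42 OR rate_bp < 1932 → -22781
loan_id=711: term_mo < 42 OR rate_bp < 1932 → -45222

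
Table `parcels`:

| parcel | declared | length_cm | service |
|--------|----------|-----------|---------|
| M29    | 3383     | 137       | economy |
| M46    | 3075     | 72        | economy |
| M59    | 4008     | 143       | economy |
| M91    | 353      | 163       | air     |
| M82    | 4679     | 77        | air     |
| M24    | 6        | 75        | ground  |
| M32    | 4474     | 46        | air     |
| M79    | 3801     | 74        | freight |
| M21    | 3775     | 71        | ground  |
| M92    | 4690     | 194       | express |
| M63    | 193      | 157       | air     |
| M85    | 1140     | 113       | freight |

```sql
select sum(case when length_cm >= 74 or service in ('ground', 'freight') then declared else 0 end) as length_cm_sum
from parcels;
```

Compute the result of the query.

parcel=M29: ✓ → 3383
parcel=M46: ✗
parcel=M59: ✓ → 4008
parcel=M91: ✓ → 353
parcel=M82: ✓ → 4679
parcel=M24: ✓ → 6
parcel=M32: ✗
parcel=M79: ✓ → 3801
parcel=M21: ✓ → 3775
parcel=M92: ✓ → 4690
parcel=M63: ✓ → 193
parcel=M85: ✓ → 1140
length_cm_sum = 3383 + 4008 + 353 + 4679 + 6 + 3801 + 3775 + 4690 + 193 + 1140 = 26028

26028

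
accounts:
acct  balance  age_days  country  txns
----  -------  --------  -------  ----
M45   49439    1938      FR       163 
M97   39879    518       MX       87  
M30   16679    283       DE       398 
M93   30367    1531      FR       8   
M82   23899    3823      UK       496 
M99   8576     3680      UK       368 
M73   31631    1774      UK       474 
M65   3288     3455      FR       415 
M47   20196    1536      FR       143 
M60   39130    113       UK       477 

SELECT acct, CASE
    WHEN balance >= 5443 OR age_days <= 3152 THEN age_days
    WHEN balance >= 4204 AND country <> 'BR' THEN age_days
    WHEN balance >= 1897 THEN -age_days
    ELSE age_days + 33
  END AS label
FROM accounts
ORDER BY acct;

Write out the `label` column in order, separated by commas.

283, 1938, 1536, 113, -3455, 1774, 3823, 1531, 518, 3680

acct=M30: balance >= 5443 OR age_days <= 3152 → 283
acct=M45: balance >= 5443 OR age_days <= 3152 → 1938
acct=M47: balance >= 5443 OR age_days <= 3152 → 1536
acct=M60: balance >= 5443 OR age_days <= 3152 → 113
acct=M65: balance >= 1897 → -3455
acct=M73: balance >= 5443 OR age_days <= 3152 → 1774
acct=M82: balance >= 5443 OR age_days <= 3152 → 3823
acct=M93: balance >= 5443 OR age_days <= 3152 → 1531
acct=M97: balance >= 5443 OR age_days <= 3152 → 518
acct=M99: balance >= 5443 OR age_days <= 3152 → 3680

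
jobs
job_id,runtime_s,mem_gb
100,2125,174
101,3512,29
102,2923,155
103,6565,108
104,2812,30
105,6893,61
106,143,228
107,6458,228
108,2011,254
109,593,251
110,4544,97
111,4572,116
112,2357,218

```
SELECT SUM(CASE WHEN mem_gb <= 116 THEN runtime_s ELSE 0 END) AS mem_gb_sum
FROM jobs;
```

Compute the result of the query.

28898

job_id=100: ✗
job_id=101: ✓ → 3512
job_id=102: ✗
job_id=103: ✓ → 6565
job_id=104: ✓ → 2812
job_id=105: ✓ → 6893
job_id=106: ✗
job_id=107: ✗
job_id=108: ✗
job_id=109: ✗
job_id=110: ✓ → 4544
job_id=111: ✓ → 4572
job_id=112: ✗
mem_gb_sum = 3512 + 6565 + 2812 + 6893 + 4544 + 4572 = 28898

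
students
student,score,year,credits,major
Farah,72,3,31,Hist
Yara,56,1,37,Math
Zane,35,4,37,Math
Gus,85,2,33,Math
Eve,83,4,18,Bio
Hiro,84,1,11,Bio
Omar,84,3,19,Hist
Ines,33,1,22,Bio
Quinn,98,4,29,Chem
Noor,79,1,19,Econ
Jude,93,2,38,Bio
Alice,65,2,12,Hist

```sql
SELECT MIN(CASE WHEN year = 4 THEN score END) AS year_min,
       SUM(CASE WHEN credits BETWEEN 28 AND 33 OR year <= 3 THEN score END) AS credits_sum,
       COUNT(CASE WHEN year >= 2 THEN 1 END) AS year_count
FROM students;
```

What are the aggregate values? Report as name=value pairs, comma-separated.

[year_min: year = 4]
student=Farah: ✗
student=Yara: ✗
student=Zane: ✓ → 35
student=Gus: ✗
student=Eve: ✓ → 83
student=Hiro: ✗
student=Omar: ✗
student=Ines: ✗
student=Quinn: ✓ → 98
student=Noor: ✗
student=Jude: ✗
student=Alice: ✗
year_min = MIN(35, 83, 98) = 35
—
[credits_sum: credits BETWEEN 28 AND 33 OR year <= 3]
student=Farah: ✓ → 72
student=Yara: ✓ → 56
student=Zane: ✗
student=Gus: ✓ → 85
student=Eve: ✗
student=Hiro: ✓ → 84
student=Omar: ✓ → 84
student=Ines: ✓ → 33
student=Quinn: ✓ → 98
student=Noor: ✓ → 79
student=Jude: ✓ → 93
student=Alice: ✓ → 65
credits_sum = 72 + 56 + 85 + 84 + 84 + 33 + 98 + 79 + 93 + 65 = 749
—
[year_count: year >= 2]
student=Farah: ✓ → 1
student=Yara: ✗
student=Zane: ✓ → 1
student=Gus: ✓ → 1
student=Eve: ✓ → 1
student=Hiro: ✗
student=Omar: ✓ → 1
student=Ines: ✗
student=Quinn: ✓ → 1
student=Noor: ✗
student=Jude: ✓ → 1
student=Alice: ✓ → 1
year_count = COUNT(1, 1, 1, 1, 1, 1, 1, 1) = 8

year_min=35, credits_sum=749, year_count=8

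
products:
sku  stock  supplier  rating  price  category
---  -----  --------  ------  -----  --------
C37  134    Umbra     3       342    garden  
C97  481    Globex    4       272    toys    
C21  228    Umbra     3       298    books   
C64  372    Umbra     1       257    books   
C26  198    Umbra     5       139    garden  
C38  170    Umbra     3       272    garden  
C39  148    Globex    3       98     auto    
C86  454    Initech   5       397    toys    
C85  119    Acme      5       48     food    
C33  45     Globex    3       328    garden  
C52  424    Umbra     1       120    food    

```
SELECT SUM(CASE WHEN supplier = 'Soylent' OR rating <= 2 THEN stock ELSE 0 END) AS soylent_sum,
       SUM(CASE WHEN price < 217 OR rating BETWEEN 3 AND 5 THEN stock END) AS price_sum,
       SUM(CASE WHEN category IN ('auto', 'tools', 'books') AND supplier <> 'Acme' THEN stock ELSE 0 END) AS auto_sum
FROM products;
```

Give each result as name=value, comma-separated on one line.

[soylent_sum: supplier = 'Soylent' OR rating <= 2]
sku=C37: ✗
sku=C97: ✗
sku=C21: ✗
sku=C64: ✓ → 372
sku=C26: ✗
sku=C38: ✗
sku=C39: ✗
sku=C86: ✗
sku=C85: ✗
sku=C33: ✗
sku=C52: ✓ → 424
soylent_sum = 372 + 424 = 796
—
[price_sum: price < 217 OR rating BETWEEN 3 AND 5]
sku=C37: ✓ → 134
sku=C97: ✓ → 481
sku=C21: ✓ → 228
sku=C64: ✗
sku=C26: ✓ → 198
sku=C38: ✓ → 170
sku=C39: ✓ → 148
sku=C86: ✓ → 454
sku=C85: ✓ → 119
sku=C33: ✓ → 45
sku=C52: ✓ → 424
price_sum = 134 + 481 + 228 + 198 + 170 + 148 + 454 + 119 + 45 + 424 = 2401
—
[auto_sum: category IN ('auto', 'tools', 'books') AND supplier <> 'Acme']
sku=C37: ✗
sku=C97: ✗
sku=C21: ✓ → 228
sku=C64: ✓ → 372
sku=C26: ✗
sku=C38: ✗
sku=C39: ✓ → 148
sku=C86: ✗
sku=C85: ✗
sku=C33: ✗
sku=C52: ✗
auto_sum = 228 + 372 + 148 = 748

soylent_sum=796, price_sum=2401, auto_sum=748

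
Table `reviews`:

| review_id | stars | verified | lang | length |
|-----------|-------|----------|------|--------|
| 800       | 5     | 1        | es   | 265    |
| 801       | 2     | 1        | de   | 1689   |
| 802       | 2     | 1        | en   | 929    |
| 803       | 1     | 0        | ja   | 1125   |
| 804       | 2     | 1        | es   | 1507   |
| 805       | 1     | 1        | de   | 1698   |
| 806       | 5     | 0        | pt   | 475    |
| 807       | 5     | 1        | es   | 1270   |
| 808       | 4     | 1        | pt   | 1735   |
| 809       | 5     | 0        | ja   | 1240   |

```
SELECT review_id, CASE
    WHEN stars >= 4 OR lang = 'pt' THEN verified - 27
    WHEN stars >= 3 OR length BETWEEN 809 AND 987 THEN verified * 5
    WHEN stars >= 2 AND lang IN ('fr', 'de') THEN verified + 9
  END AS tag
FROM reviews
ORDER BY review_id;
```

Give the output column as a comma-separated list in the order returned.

-26, 10, 5, NULL, NULL, NULL, -27, -26, -26, -27

review_id=800: stars >= 4 OR lang = 'pt' → -26
review_id=801: stars >= 2 AND lang IN ('fr', 'de') → 10
review_id=802: stars >= 3 OR length BETWEEN 809 AND 987 → 5
review_id=803: (no match → NULL) → NULL
review_id=804: (no match → NULL) → NULL
review_id=805: (no match → NULL) → NULL
review_id=806: stars >= 4 OR lang = 'pt' → -27
review_id=807: stars >= 4 OR lang = 'pt' → -26
review_id=808: stars >= 4 OR lang = 'pt' → -26
review_id=809: stars >= 4 OR lang = 'pt' → -27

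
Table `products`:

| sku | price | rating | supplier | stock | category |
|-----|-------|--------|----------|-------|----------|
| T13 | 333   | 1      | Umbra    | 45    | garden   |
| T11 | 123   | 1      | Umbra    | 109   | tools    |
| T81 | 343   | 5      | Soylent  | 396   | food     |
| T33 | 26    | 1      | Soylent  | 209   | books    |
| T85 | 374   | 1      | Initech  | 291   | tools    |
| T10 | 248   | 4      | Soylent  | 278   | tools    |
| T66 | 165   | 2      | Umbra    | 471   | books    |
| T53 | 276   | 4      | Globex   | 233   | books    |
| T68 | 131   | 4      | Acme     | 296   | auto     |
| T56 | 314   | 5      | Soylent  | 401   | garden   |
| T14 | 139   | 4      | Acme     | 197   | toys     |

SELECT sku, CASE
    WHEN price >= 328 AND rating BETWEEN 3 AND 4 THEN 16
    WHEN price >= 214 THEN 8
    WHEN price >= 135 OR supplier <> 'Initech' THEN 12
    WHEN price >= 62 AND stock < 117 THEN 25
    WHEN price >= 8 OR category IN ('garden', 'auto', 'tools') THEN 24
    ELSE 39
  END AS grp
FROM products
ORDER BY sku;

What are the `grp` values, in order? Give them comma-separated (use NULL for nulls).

8, 12, 8, 12, 12, 8, 8, 12, 12, 8, 8

sku=T10: price >= 214 → 8
sku=T11: price >= 135 OR supplier <> 'Initech' → 12
sku=T13: price >= 214 → 8
sku=T14: price >= 135 OR supplier <> 'Initech' → 12
sku=T33: price >= 135 OR supplier <> 'Initech' → 12
sku=T53: price >= 214 → 8
sku=T56: price >= 214 → 8
sku=T66: price >= 135 OR supplier <> 'Initech' → 12
sku=T68: price >= 135 OR supplier <> 'Initech' → 12
sku=T81: price >= 214 → 8
sku=T85: price >= 214 → 8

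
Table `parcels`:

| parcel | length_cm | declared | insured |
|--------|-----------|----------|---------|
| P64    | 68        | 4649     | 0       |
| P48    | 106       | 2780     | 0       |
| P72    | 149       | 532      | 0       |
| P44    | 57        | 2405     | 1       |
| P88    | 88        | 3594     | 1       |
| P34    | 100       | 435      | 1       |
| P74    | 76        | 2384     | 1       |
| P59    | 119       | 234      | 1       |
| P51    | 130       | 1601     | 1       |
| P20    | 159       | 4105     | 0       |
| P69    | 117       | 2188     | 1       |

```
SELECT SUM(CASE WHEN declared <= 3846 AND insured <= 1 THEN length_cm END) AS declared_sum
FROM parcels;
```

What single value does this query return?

942

parcel=P64: ✗
parcel=P48: ✓ → 106
parcel=P72: ✓ → 149
parcel=P44: ✓ → 57
parcel=P88: ✓ → 88
parcel=P34: ✓ → 100
parcel=P74: ✓ → 76
parcel=P59: ✓ → 119
parcel=P51: ✓ → 130
parcel=P20: ✗
parcel=P69: ✓ → 117
declared_sum = 106 + 149 + 57 + 88 + 100 + 76 + 119 + 130 + 117 = 942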